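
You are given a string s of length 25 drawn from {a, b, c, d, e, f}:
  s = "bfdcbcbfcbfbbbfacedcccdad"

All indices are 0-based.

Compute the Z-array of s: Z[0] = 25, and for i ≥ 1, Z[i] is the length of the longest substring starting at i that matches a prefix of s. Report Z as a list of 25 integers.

Z[0]=25
i=1: i≥r, start 0; Z[1]=0
i=2: i≥r, start 0; Z[2]=0
i=3: i≥r, start 0; Z[3]=0
i=4: i≥r, start 0; Z[4]=1 grow→box=[4,5)
i=5: i≥r, start 0; Z[5]=0
i=6: i≥r, start 0; Z[6]=2 grow→box=[6,8)
i=7: min(r-i=1, Z[1]=0)=0; Z[7]=0
i=8: i≥r, start 0; Z[8]=0
i=9: i≥r, start 0; Z[9]=2 grow→box=[9,11)
i=10: min(r-i=1, Z[1]=0)=0; Z[10]=0
i=11: i≥r, start 0; Z[11]=1 grow→box=[11,12)
i=12: i≥r, start 0; Z[12]=1 grow→box=[12,13)
i=13: i≥r, start 0; Z[13]=2 grow→box=[13,15)
i=14: min(r-i=1, Z[1]=0)=0; Z[14]=0
i=15: i≥r, start 0; Z[15]=0
i=16: i≥r, start 0; Z[16]=0
i=17: i≥r, start 0; Z[17]=0
i=18: i≥r, start 0; Z[18]=0
i=19: i≥r, start 0; Z[19]=0
i=20: i≥r, start 0; Z[20]=0
i=21: i≥r, start 0; Z[21]=0
i=22: i≥r, start 0; Z[22]=0
i=23: i≥r, start 0; Z[23]=0
i=24: i≥r, start 0; Z[24]=0

[25, 0, 0, 0, 1, 0, 2, 0, 0, 2, 0, 1, 1, 2, 0, 0, 0, 0, 0, 0, 0, 0, 0, 0, 0]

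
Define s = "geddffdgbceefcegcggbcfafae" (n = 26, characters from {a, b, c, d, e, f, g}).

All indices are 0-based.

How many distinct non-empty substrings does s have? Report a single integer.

rank→(start, suffix):
  0 → (24, 'ae')
  1 → (22, 'afae')
  2 → (8, 'bceefcegcggbcfafae')
  3 → (19, 'bcfafae')
  4 → (9, 'ceefcegcggbcfafae')
  5 → (13, 'cegcggbcfafae')
  6 → (20, 'cfafae')
  7 → (16, 'cggbcfafae')
  8 → (2, 'ddffdgbceefcegcggbcfafae')
  9 → (3, 'dffdgbceefcegcggbcfafae')
  10 → (6, 'dgbceefcegcggbcfafae')
  11 → (25, 'e')
  12 → (1, 'eddffdgbceefcegcggbcfafae')
  13 → (10, 'eefcegcggbcfafae')
  14 → (11, 'efcegcggbcfafae')
  15 → (14, 'egcggbcfafae')
  16 → (23, 'fae')
  17 → (21, 'fafae')
  18 → (12, 'fcegcggbcfafae')
  19 → (5, 'fdgbceefcegcggbcfafae')
  20 → (4, 'ffdgbceefcegcggbcfafae')
  21 → (7, 'gbceefcegcggbcfafae')
  22 → (18, 'gbcfafae')
  23 → (15, 'gcggbcfafae')
  24 → (0, 'geddffdgbceefcegcggbcfafae')
  25 → (17, 'ggbcfafae')

SA = [24, 22, 8, 19, 9, 13, 20, 16, 2, 3, 6, 25, 1, 10, 11, 14, 23, 21, 12, 5, 4, 7, 18, 15, 0, 17]
rank  pair      lcp
   1  s[24:],s[22:]  1  'a'
   2  s[22:],s[8:]  0  ''
   3  s[8:],s[19:]  2  'bc'
   4  s[19:],s[9:]  0  ''
   5  s[9:],s[13:]  2  'ce'
   6  s[13:],s[20:]  1  'c'
   7  s[20:],s[16:]  1  'c'
   8  s[16:],s[2:]  0  ''
   9  s[2:],s[3:]  1  'd'
  10  s[3:],s[6:]  1  'd'
  11  s[6:],s[25:]  0  ''
  12  s[25:],s[1:]  1  'e'
  13  s[1:],s[10:]  1  'e'
  14  s[10:],s[11:]  1  'e'
  15  s[11:],s[14:]  1  'e'
  16  s[14:],s[23:]  0  ''
  17  s[23:],s[21:]  2  'fa'
  18  s[21:],s[12:]  1  'f'
  19  s[12:],s[5:]  1  'f'
  20  s[5:],s[4:]  1  'f'
  21  s[4:],s[7:]  0  ''
  22  s[7:],s[18:]  3  'gbc'
  23  s[18:],s[15:]  1  'g'
  24  s[15:],s[0:]  1  'g'
  25  s[0:],s[17:]  1  'g'

n(n+1)/2 = 26·27/2 = 351
Σ LCP = 0 + 1 + 0 + 2 + 0 + 2 + 1 + 1 + 0 + 1 + 1 + 0 + 1 + 1 + 1 + 1 + 0 + 2 + 1 + 1 + 1 + 0 + 3 + 1 + 1 + 1 = 24
distinct = 351 − 24 = 327

327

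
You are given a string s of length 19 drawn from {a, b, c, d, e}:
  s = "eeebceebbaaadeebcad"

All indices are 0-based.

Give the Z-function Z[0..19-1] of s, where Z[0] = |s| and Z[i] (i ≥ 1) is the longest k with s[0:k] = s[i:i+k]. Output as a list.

Z[0]=19
i=1: i≥r, start 0; Z[1]=2 grow→box=[1,3)
i=2: min(r-i=1, Z[1]=2)=1; Z[2]=1
i=3: i≥r, start 0; Z[3]=0
i=4: i≥r, start 0; Z[4]=0
i=5: i≥r, start 0; Z[5]=2 grow→box=[5,7)
i=6: min(r-i=1, Z[1]=2)=1; Z[6]=1
i=7: i≥r, start 0; Z[7]=0
i=8: i≥r, start 0; Z[8]=0
i=9: i≥r, start 0; Z[9]=0
i=10: i≥r, start 0; Z[10]=0
i=11: i≥r, start 0; Z[11]=0
i=12: i≥r, start 0; Z[12]=0
i=13: i≥r, start 0; Z[13]=2 grow→box=[13,15)
i=14: min(r-i=1, Z[1]=2)=1; Z[14]=1
i=15: i≥r, start 0; Z[15]=0
i=16: i≥r, start 0; Z[16]=0
i=17: i≥r, start 0; Z[17]=0
i=18: i≥r, start 0; Z[18]=0

[19, 2, 1, 0, 0, 2, 1, 0, 0, 0, 0, 0, 0, 2, 1, 0, 0, 0, 0]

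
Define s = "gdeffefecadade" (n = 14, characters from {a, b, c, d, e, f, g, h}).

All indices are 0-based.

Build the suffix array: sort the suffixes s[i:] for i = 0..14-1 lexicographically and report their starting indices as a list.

[9, 11, 8, 10, 12, 1, 13, 7, 5, 2, 6, 4, 3, 0]

rank→(start, suffix):
  0 → (9, 'adade')
  1 → (11, 'ade')
  2 → (8, 'cadade')
  3 → (10, 'dade')
  4 → (12, 'de')
  5 → (1, 'deffefecadade')
  6 → (13, 'e')
  7 → (7, 'ecadade')
  8 → (5, 'efecadade')
  9 → (2, 'effefecadade')
  10 → (6, 'fecadade')
  11 → (4, 'fefecadade')
  12 → (3, 'ffefecadade')
  13 → (0, 'gdeffefecadade')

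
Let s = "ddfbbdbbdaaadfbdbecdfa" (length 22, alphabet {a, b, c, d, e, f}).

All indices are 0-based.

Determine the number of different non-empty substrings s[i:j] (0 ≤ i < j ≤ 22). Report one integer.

226

rank→(start, suffix):
  0 → (21, 'a')
  1 → (9, 'aaadfbdbecdfa')
  2 → (10, 'aadfbdbecdfa')
  3 → (11, 'adfbdbecdfa')
  4 → (6, 'bbdaaadfbdbecdfa')
  5 → (3, 'bbdbbdaaadfbdbecdfa')
  6 → (7, 'bdaaadfbdbecdfa')
  7 → (4, 'bdbbdaaadfbdbecdfa')
  8 → (14, 'bdbecdfa')
  9 → (16, 'becdfa')
  10 → (18, 'cdfa')
  11 → (8, 'daaadfbdbecdfa')
  12 → (5, 'dbbdaaadfbdbecdfa')
  13 → (15, 'dbecdfa')
  14 → (0, 'ddfbbdbbdaaadfbdbecdfa')
  15 → (19, 'dfa')
  16 → (1, 'dfbbdbbdaaadfbdbecdfa')
  17 → (12, 'dfbdbecdfa')
  18 → (17, 'ecdfa')
  19 → (20, 'fa')
  20 → (2, 'fbbdbbdaaadfbdbecdfa')
  21 → (13, 'fbdbecdfa')

SA = [21, 9, 10, 11, 6, 3, 7, 4, 14, 16, 18, 8, 5, 15, 0, 19, 1, 12, 17, 20, 2, 13]
[i] adj suffixes → lcp
  [1] 21/9 → 1 ('a')
  [2] 9/10 → 2 ('aa')
  [3] 10/11 → 1 ('a')
  [4] 11/6 → 0 ('')
  [5] 6/3 → 3 ('bbd')
  [6] 3/7 → 1 ('b')
  [7] 7/4 → 2 ('bd')
  [8] 4/14 → 3 ('bdb')
  [9] 14/16 → 1 ('b')
  [10] 16/18 → 0 ('')
  [11] 18/8 → 0 ('')
  [12] 8/5 → 1 ('d')
  [13] 5/15 → 2 ('db')
  [14] 15/0 → 1 ('d')
  [15] 0/19 → 1 ('d')
  [16] 19/1 → 2 ('df')
  [17] 1/12 → 3 ('dfb')
  [18] 12/17 → 0 ('')
  [19] 17/20 → 0 ('')
  [20] 20/2 → 1 ('f')
  [21] 2/13 → 2 ('fb')

n(n+1)/2 = 22·23/2 = 253
Σ LCP = 0 + 1 + 2 + 1 + 0 + 3 + 1 + 2 + 3 + 1 + 0 + 0 + 1 + 2 + 1 + 1 + 2 + 3 + 0 + 0 + 1 + 2 = 27
distinct = 253 − 27 = 226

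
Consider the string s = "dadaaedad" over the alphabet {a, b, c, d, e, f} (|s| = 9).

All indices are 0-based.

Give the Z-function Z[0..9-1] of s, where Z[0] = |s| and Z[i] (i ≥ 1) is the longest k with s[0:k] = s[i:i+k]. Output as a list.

Z[0]=9
i=1: outside box; Z[1]=0
i=2: outside box; Z[2]=2 scan→box=[2,4)
i=3: min(r-i=1, Z[1]=0)=0; Z[3]=0
i=4: outside box; Z[4]=0
i=5: outside box; Z[5]=0
i=6: outside box; Z[6]=3 scan→box=[6,9)
i=7: min(r-i=2, Z[1]=0)=0; Z[7]=0
i=8: min(r-i=1, Z[2]=2)=1; Z[8]=1

[9, 0, 2, 0, 0, 0, 3, 0, 1]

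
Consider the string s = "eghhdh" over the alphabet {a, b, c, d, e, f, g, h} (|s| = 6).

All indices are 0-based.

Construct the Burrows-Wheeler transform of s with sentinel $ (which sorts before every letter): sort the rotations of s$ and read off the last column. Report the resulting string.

hh$edhg

rank  rotation last
    0  $eghhdh  h
    1  dh$eghh  h
    2  eghhdh$  $
    3  ghhdh$e  e
    4  h$eghhd  d
    5  hdh$egh  h
    6  hhdh$eg  g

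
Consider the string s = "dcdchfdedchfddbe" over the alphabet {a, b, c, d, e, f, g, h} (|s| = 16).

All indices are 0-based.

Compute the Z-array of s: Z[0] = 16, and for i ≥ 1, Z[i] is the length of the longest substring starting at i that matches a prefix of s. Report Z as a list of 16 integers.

Z[0]=16
i=1: i≥r, start 0; Z[1]=0
i=2: i≥r, start 0; Z[2]=2 extend→box=[2,4)
i=3: min(r-i=1, Z[1]=0)=0; Z[3]=0
i=4: i≥r, start 0; Z[4]=0
i=5: i≥r, start 0; Z[5]=0
i=6: i≥r, start 0; Z[6]=1 extend→box=[6,7)
i=7: i≥r, start 0; Z[7]=0
i=8: i≥r, start 0; Z[8]=2 extend→box=[8,10)
i=9: min(r-i=1, Z[1]=0)=0; Z[9]=0
i=10: i≥r, start 0; Z[10]=0
i=11: i≥r, start 0; Z[11]=0
i=12: i≥r, start 0; Z[12]=1 extend→box=[12,13)
i=13: i≥r, start 0; Z[13]=1 extend→box=[13,14)
i=14: i≥r, start 0; Z[14]=0
i=15: i≥r, start 0; Z[15]=0

[16, 0, 2, 0, 0, 0, 1, 0, 2, 0, 0, 0, 1, 1, 0, 0]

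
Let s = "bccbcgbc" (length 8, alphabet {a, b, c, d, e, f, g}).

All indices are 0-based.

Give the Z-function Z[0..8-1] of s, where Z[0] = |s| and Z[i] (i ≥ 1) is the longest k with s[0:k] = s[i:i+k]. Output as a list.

[8, 0, 0, 2, 0, 0, 2, 0]

Z[0]=8
i=1: i≥r, start 0; Z[1]=0
i=2: i≥r, start 0; Z[2]=0
i=3: i≥r, start 0; Z[3]=2 scan→box=[3,5)
i=4: min(r-i=1, Z[1]=0)=0; Z[4]=0
i=5: i≥r, start 0; Z[5]=0
i=6: i≥r, start 0; Z[6]=2 scan→box=[6,8)
i=7: min(r-i=1, Z[1]=0)=0; Z[7]=0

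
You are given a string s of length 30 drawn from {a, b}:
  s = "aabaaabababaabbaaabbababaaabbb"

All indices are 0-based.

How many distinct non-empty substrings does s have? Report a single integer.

sorted suffixes:
  #0 SA[0]=3  'aaabababaabbaaabbababaaabbb'
  #1 SA[1]=15  'aaabbababaaabbb'
  #2 SA[2]=24  'aaabbb'
  #3 SA[3]=0  'aabaaabababaabbaaabbababaaabbb'
  #4 SA[4]=4  'aabababaabbaaabbababaaabbb'
  #5 SA[5]=11  'aabbaaabbababaaabbb'
  #6 SA[6]=16  'aabbababaaabbb'
  #7 SA[7]=25  'aabbb'
  #8 SA[8]=1  'abaaabababaabbaaabbababaaabbb'
  #9 SA[9]=22  'abaaabbb'
  #10 SA[10]=9  'abaabbaaabbababaaabbb'
  #11 SA[11]=20  'ababaaabbb'
  #12 SA[12]=7  'ababaabbaaabbababaaabbb'
  #13 SA[13]=5  'abababaabbaaabbababaaabbb'
  #14 SA[14]=12  'abbaaabbababaaabbb'
  #15 SA[15]=17  'abbababaaabbb'
  #16 SA[16]=26  'abbb'
  #17 SA[17]=29  'b'
  #18 SA[18]=2  'baaabababaabbaaabbababaaabbb'
  #19 SA[19]=14  'baaabbababaaabbb'
  #20 SA[20]=23  'baaabbb'
  #21 SA[21]=10  'baabbaaabbababaaabbb'
  #22 SA[22]=21  'babaaabbb'
  #23 SA[23]=8  'babaabbaaabbababaaabbb'
  #24 SA[24]=19  'bababaaabbb'
  #25 SA[25]=6  'bababaabbaaabbababaaabbb'
  #26 SA[26]=28  'bb'
  #27 SA[27]=13  'bbaaabbababaaabbb'
  #28 SA[28]=18  'bbababaaabbb'
  #29 SA[29]=27  'bbb'

SA = [3, 15, 24, 0, 4, 11, 16, 25, 1, 22, 9, 20, 7, 5, 12, 17, 26, 29, 2, 14, 23, 10, 21, 8, 19, 6, 28, 13, 18, 27]
[i] adj suffixes → lcp
  [1] 3/15 → 4 ('aaab')
  [2] 15/24 → 5 ('aaabb')
  [3] 24/0 → 2 ('aa')
  [4] 0/4 → 4 ('aaba')
  [5] 4/11 → 3 ('aab')
  [6] 11/16 → 5 ('aabba')
  [7] 16/25 → 4 ('aabb')
  [8] 25/1 → 1 ('a')
  [9] 1/22 → 6 ('abaaab')
  [10] 22/9 → 4 ('abaa')
  [11] 9/20 → 3 ('aba')
  [12] 20/7 → 6 ('ababaa')
  [13] 7/5 → 5 ('ababa')
  [14] 5/12 → 2 ('ab')
  [15] 12/17 → 4 ('abba')
  [16] 17/26 → 3 ('abb')
  [17] 26/29 → 0 ('')
  [18] 29/2 → 1 ('b')
  [19] 2/14 → 5 ('baaab')
  [20] 14/23 → 6 ('baaabb')
  [21] 23/10 → 3 ('baa')
  [22] 10/21 → 2 ('ba')
  [23] 21/8 → 5 ('babaa')
  [24] 8/19 → 4 ('baba')
  [25] 19/6 → 7 ('bababaa')
  [26] 6/28 → 1 ('b')
  [27] 28/13 → 2 ('bb')
  [28] 13/18 → 3 ('bba')
  [29] 18/27 → 2 ('bb')

n(n+1)/2 = 30·31/2 = 465
Σ LCP = 0 + 4 + 5 + 2 + 4 + 3 + 5 + 4 + 1 + 6 + 4 + 3 + 6 + 5 + 2 + 4 + 3 + 0 + 1 + 5 + 6 + 3 + 2 + 5 + 4 + 7 + 1 + 2 + 3 + 2 = 102
distinct = 465 − 102 = 363

363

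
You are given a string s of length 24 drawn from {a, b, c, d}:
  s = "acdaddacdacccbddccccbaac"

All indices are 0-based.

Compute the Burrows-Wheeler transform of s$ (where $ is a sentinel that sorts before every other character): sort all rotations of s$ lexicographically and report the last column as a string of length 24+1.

rank  rotation                   last
    0  $acdaddacdacccbddccccbaac  c
    1  aac$acdaddacdacccbddccccb  b
    2  ac$acdaddacdacccbddccccba  a
    3  acccbddccccbaac$acdaddacd  d
    4  acdacccbddccccbaac$acdadd  d
    5  acdaddacdacccbddccccbaac$  $
    6  addacdacccbddccccbaac$acd  d
    7  baac$acdaddacdacccbddcccc  c
    8  bddccccbaac$acdaddacdaccc  c
    9  c$acdaddacdacccbddccccbaa  a
   10  cbaac$acdaddacdacccbddccc  c
   11  cbddccccbaac$acdaddacdacc  c
   12  ccbaac$acdaddacdacccbddcc  c
   13  ccbddccccbaac$acdaddacdac  c
   14  cccbaac$acdaddacdacccbddc  c
   15  cccbddccccbaac$acdaddacda  a
   16  ccccbaac$acdaddacdacccbdd  d
   17  cdacccbddccccbaac$acdadda  a
   18  cdaddacdacccbddccccbaac$a  a
   19  dacccbddccccbaac$acdaddac  c
   20  dacdacccbddccccbaac$acdad  d
   21  daddacdacccbddccccbaac$ac  c
   22  dccccbaac$acdaddacdacccbd  d
   23  ddacdacccbddccccbaac$acda  a
   24  ddccccbaac$acdaddacdacccb  b

cbadd$dccacccccadaacdcdab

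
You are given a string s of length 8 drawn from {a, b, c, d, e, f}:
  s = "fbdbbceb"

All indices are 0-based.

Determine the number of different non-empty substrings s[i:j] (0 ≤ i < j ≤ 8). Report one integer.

rank→(start, suffix):
  0 → (7, 'b')
  1 → (3, 'bbceb')
  2 → (4, 'bceb')
  3 → (1, 'bdbbceb')
  4 → (5, 'ceb')
  5 → (2, 'dbbceb')
  6 → (6, 'eb')
  7 → (0, 'fbdbbceb')

SA = [7, 3, 4, 1, 5, 2, 6, 0]
i: (SA[i-1],SA[i]) lcp shared
  1: (7,3) 1 'b'
  2: (3,4) 1 'b'
  3: (4,1) 1 'b'
  4: (1,5) 0 ''
  5: (5,2) 0 ''
  6: (2,6) 0 ''
  7: (6,0) 0 ''

n(n+1)/2 = 8·9/2 = 36
Σ LCP = 0 + 1 + 1 + 1 + 0 + 0 + 0 + 0 = 3
distinct = 36 − 3 = 33

33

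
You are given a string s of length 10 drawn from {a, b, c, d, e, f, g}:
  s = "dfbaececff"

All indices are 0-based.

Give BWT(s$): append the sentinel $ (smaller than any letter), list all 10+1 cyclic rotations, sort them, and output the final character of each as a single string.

fbfee$acfdc

rank  rotation     last
    0  $dfbaececff  f
    1  aececff$dfb  b
    2  baececff$df  f
    3  cecff$dfbae  e
    4  cff$dfbaece  e
    5  dfbaececff$  $
    6  ececff$dfba  a
    7  ecff$dfbaec  c
    8  f$dfbaececf  f
    9  fbaececff$d  d
   10  ff$dfbaecec  c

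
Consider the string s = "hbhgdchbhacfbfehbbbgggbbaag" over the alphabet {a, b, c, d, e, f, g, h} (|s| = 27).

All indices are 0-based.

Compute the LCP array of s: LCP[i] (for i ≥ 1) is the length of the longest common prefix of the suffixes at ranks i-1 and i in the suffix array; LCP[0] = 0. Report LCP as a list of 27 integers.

[0, 1, 1, 0, 1, 2, 2, 1, 1, 1, 2, 0, 1, 0, 0, 0, 1, 0, 1, 1, 1, 2, 0, 1, 2, 3, 1]

rank | idx | suffix
   0 |  24 | aag
   1 |   9 | acfbfehbbbgggbbaag
   2 |  25 | ag
   3 |  23 | baag
   4 |  22 | bbaag
   5 |  16 | bbbgggbbaag
   6 |  17 | bbgggbbaag
   7 |  12 | bfehbbbgggbbaag
   8 |  18 | bgggbbaag
   9 |   7 | bhacfbfehbbbgggbbaag
  10 |   1 | bhgdchbhacfbfehbbbgggbbaag
  11 |  10 | cfbfehbbbgggbbaag
  12 |   5 | chbhacfbfehbbbgggbbaag
  13 |   4 | dchbhacfbfehbbbgggbbaag
  14 |  14 | ehbbbgggbbaag
  15 |  11 | fbfehbbbgggbbaag
  16 |  13 | fehbbbgggbbaag
  17 |  26 | g
  18 |  21 | gbbaag
  19 |   3 | gdchbhacfbfehbbbgggbbaag
  20 |  20 | ggbbaag
  21 |  19 | gggbbaag
  22 |   8 | hacfbfehbbbgggbbaag
  23 |  15 | hbbbgggbbaag
  24 |   6 | hbhacfbfehbbbgggbbaag
  25 |   0 | hbhgdchbhacfbfehbbbgggbbaag
  26 |   2 | hgdchbhacfbfehbbbgggbbaag

SA = [24, 9, 25, 23, 22, 16, 17, 12, 18, 7, 1, 10, 5, 4, 14, 11, 13, 26, 21, 3, 20, 19, 8, 15, 6, 0, 2]
[i] adj suffixes → lcp
  [1] 24/9 → 1 ('a')
  [2] 9/25 → 1 ('a')
  [3] 25/23 → 0 ('')
  [4] 23/22 → 1 ('b')
  [5] 22/16 → 2 ('bb')
  [6] 16/17 → 2 ('bb')
  [7] 17/12 → 1 ('b')
  [8] 12/18 → 1 ('b')
  [9] 18/7 → 1 ('b')
  [10] 7/1 → 2 ('bh')
  [11] 1/10 → 0 ('')
  [12] 10/5 → 1 ('c')
  [13] 5/4 → 0 ('')
  [14] 4/14 → 0 ('')
  [15] 14/11 → 0 ('')
  [16] 11/13 → 1 ('f')
  [17] 13/26 → 0 ('')
  [18] 26/21 → 1 ('g')
  [19] 21/3 → 1 ('g')
  [20] 3/20 → 1 ('g')
  [21] 20/19 → 2 ('gg')
  [22] 19/8 → 0 ('')
  [23] 8/15 → 1 ('h')
  [24] 15/6 → 2 ('hb')
  [25] 6/0 → 3 ('hbh')
  [26] 0/2 → 1 ('h')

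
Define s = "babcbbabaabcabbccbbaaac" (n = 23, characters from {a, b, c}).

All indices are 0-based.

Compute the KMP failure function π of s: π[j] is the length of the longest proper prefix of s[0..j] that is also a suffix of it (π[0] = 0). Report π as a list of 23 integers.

[0, 0, 1, 0, 1, 1, 2, 3, 2, 0, 1, 0, 0, 1, 1, 0, 0, 1, 1, 2, 0, 0, 0]

π[0] = 0
j=1 s[j]='a': π[1]=0 (border '')
j=2 s[j]='b': π[2]=1 (border 'b')
j=3 s[j]='c': k: 1→0; π[3]=0 (border '')
j=4 s[j]='b': π[4]=1 (border 'b')
j=5 s[j]='b': k: 1→0; π[5]=1 (border 'b')
j=6 s[j]='a': π[6]=2 (border 'ba')
j=7 s[j]='b': π[7]=3 (border 'bab')
j=8 s[j]='a': k: 3→1; π[8]=2 (border 'ba')
j=9 s[j]='a': k: 2→0; π[9]=0 (border '')
j=10 s[j]='b': π[10]=1 (border 'b')
j=11 s[j]='c': k: 1→0; π[11]=0 (border '')
j=12 s[j]='a': π[12]=0 (border '')
j=13 s[j]='b': π[13]=1 (border 'b')
j=14 s[j]='b': k: 1→0; π[14]=1 (border 'b')
j=15 s[j]='c': k: 1→0; π[15]=0 (border '')
j=16 s[j]='c': π[16]=0 (border '')
j=17 s[j]='b': π[17]=1 (border 'b')
j=18 s[j]='b': k: 1→0; π[18]=1 (border 'b')
j=19 s[j]='a': π[19]=2 (border 'ba')
j=20 s[j]='a': k: 2→0; π[20]=0 (border '')
j=21 s[j]='a': π[21]=0 (border '')
j=22 s[j]='c': π[22]=0 (border '')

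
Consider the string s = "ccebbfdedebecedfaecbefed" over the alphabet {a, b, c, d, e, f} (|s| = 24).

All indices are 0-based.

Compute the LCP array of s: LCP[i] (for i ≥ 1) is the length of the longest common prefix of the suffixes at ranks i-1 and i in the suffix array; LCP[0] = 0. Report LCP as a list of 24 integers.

rank→(start, suffix):
  0 → (16, 'aecbefed')
  1 → (3, 'bbfdedebecedfaecbefed')
  2 → (10, 'becedfaecbefed')
  3 → (19, 'befed')
  4 → (4, 'bfdedebecedfaecbefed')
  5 → (18, 'cbefed')
  6 → (0, 'ccebbfdedebecedfaecbefed')
  7 → (1, 'cebbfdedebecedfaecbefed')
  8 → (12, 'cedfaecbefed')
  9 → (23, 'd')
  10 → (8, 'debecedfaecbefed')
  11 → (6, 'dedebecedfaecbefed')
  12 → (14, 'dfaecbefed')
  13 → (2, 'ebbfdedebecedfaecbefed')
  14 → (9, 'ebecedfaecbefed')
  15 → (17, 'ecbefed')
  16 → (11, 'ecedfaecbefed')
  17 → (22, 'ed')
  18 → (7, 'edebecedfaecbefed')
  19 → (13, 'edfaecbefed')
  20 → (20, 'efed')
  21 → (15, 'faecbefed')
  22 → (5, 'fdedebecedfaecbefed')
  23 → (21, 'fed')

SA = [16, 3, 10, 19, 4, 18, 0, 1, 12, 23, 8, 6, 14, 2, 9, 17, 11, 22, 7, 13, 20, 15, 5, 21]
rank  pair      lcp
   1  s[16:],s[3:]  0  ''
   2  s[3:],s[10:]  1  'b'
   3  s[10:],s[19:]  2  'be'
   4  s[19:],s[4:]  1  'b'
   5  s[4:],s[18:]  0  ''
   6  s[18:],s[0:]  1  'c'
   7  s[0:],s[1:]  1  'c'
   8  s[1:],s[12:]  2  'ce'
   9  s[12:],s[23:]  0  ''
  10  s[23:],s[8:]  1  'd'
  11  s[8:],s[6:]  2  'de'
  12  s[6:],s[14:]  1  'd'
  13  s[14:],s[2:]  0  ''
  14  s[2:],s[9:]  2  'eb'
  15  s[9:],s[17:]  1  'e'
  16  s[17:],s[11:]  2  'ec'
  17  s[11:],s[22:]  1  'e'
  18  s[22:],s[7:]  2  'ed'
  19  s[7:],s[13:]  2  'ed'
  20  s[13:],s[20:]  1  'e'
  21  s[20:],s[15:]  0  ''
  22  s[15:],s[5:]  1  'f'
  23  s[5:],s[21:]  1  'f'

[0, 0, 1, 2, 1, 0, 1, 1, 2, 0, 1, 2, 1, 0, 2, 1, 2, 1, 2, 2, 1, 0, 1, 1]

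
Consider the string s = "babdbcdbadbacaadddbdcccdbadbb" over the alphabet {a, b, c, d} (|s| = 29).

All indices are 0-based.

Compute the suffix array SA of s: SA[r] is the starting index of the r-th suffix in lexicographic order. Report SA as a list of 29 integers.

[13, 1, 11, 8, 25, 14, 28, 0, 10, 7, 24, 27, 4, 2, 18, 12, 20, 21, 5, 22, 9, 6, 23, 26, 3, 17, 19, 16, 15]

rank | idx | suffix
   0 |  13 | aadddbdcccdbadbb
   1 |   1 | abdbcdbadbacaadddbdcccdbadbb
   2 |  11 | acaadddbdcccdbadbb
   3 |   8 | adbacaadddbdcccdbadbb
   4 |  25 | adbb
   5 |  14 | adddbdcccdbadbb
   6 |  28 | b
   7 |   0 | babdbcdbadbacaadddbdcccdbadbb
   8 |  10 | bacaadddbdcccdbadbb
   9 |   7 | badbacaadddbdcccdbadbb
  10 |  24 | badbb
  11 |  27 | bb
  12 |   4 | bcdbadbacaadddbdcccdbadbb
  13 |   2 | bdbcdbadbacaadddbdcccdbadbb
  14 |  18 | bdcccdbadbb
  15 |  12 | caadddbdcccdbadbb
  16 |  20 | cccdbadbb
  17 |  21 | ccdbadbb
  18 |   5 | cdbadbacaadddbdcccdbadbb
  19 |  22 | cdbadbb
  20 |   9 | dbacaadddbdcccdbadbb
  21 |   6 | dbadbacaadddbdcccdbadbb
  22 |  23 | dbadbb
  23 |  26 | dbb
  24 |   3 | dbcdbadbacaadddbdcccdbadbb
  25 |  17 | dbdcccdbadbb
  26 |  19 | dcccdbadbb
  27 |  16 | ddbdcccdbadbb
  28 |  15 | dddbdcccdbadbb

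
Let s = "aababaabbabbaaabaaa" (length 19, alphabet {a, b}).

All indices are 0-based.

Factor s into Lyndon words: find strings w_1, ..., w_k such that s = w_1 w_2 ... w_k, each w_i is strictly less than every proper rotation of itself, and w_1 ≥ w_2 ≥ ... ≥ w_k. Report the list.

emit factor 1: 'aababaabbabb' (i=0, period=12)
emit factor 2: 'aaab' (i=12, period=4)
emit factor 3: 'a' (i=16, period=1)
emit factor 4: 'a' (i=17, period=1)
emit factor 5: 'a' (i=18, period=1)

["aababaabbabb", "aaab", "a", "a", "a"]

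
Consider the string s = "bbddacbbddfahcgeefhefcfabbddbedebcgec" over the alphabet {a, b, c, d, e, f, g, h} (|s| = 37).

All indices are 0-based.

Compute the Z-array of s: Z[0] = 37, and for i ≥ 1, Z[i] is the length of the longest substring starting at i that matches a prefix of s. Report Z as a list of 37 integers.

Z[0]=37
i=1: fresh scan; Z[1]=1 grow→box=[1,2)
i=2: fresh scan; Z[2]=0
i=3: fresh scan; Z[3]=0
i=4: fresh scan; Z[4]=0
i=5: fresh scan; Z[5]=0
i=6: fresh scan; Z[6]=4 grow→box=[6,10)
i=7: min(r-i=3, Z[1]=1)=1; Z[7]=1
i=8: min(r-i=2, Z[2]=0)=0; Z[8]=0
i=9: min(r-i=1, Z[3]=0)=0; Z[9]=0
i=10: fresh scan; Z[10]=0
i=11: fresh scan; Z[11]=0
i=12: fresh scan; Z[12]=0
i=13: fresh scan; Z[13]=0
i=14: fresh scan; Z[14]=0
i=15: fresh scan; Z[15]=0
i=16: fresh scan; Z[16]=0
i=17: fresh scan; Z[17]=0
i=18: fresh scan; Z[18]=0
i=19: fresh scan; Z[19]=0
i=20: fresh scan; Z[20]=0
i=21: fresh scan; Z[21]=0
i=22: fresh scan; Z[22]=0
i=23: fresh scan; Z[23]=0
i=24: fresh scan; Z[24]=4 grow→box=[24,28)
i=25: min(r-i=3, Z[1]=1)=1; Z[25]=1
i=26: min(r-i=2, Z[2]=0)=0; Z[26]=0
i=27: min(r-i=1, Z[3]=0)=0; Z[27]=0
i=28: fresh scan; Z[28]=1 grow→box=[28,29)
i=29: fresh scan; Z[29]=0
i=30: fresh scan; Z[30]=0
i=31: fresh scan; Z[31]=0
i=32: fresh scan; Z[32]=1 grow→box=[32,33)
i=33: fresh scan; Z[33]=0
i=34: fresh scan; Z[34]=0
i=35: fresh scan; Z[35]=0
i=36: fresh scan; Z[36]=0

[37, 1, 0, 0, 0, 0, 4, 1, 0, 0, 0, 0, 0, 0, 0, 0, 0, 0, 0, 0, 0, 0, 0, 0, 4, 1, 0, 0, 1, 0, 0, 0, 1, 0, 0, 0, 0]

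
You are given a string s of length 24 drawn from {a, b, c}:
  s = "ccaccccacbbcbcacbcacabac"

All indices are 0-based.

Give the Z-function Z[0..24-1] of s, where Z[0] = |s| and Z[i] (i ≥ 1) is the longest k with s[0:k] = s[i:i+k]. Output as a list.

[24, 1, 0, 2, 2, 4, 1, 0, 1, 0, 0, 1, 0, 1, 0, 1, 0, 1, 0, 1, 0, 0, 0, 1]

Z[0]=24
i=1: i≥r, start 0; Z[1]=1 extend→box=[1,2)
i=2: i≥r, start 0; Z[2]=0
i=3: i≥r, start 0; Z[3]=2 extend→box=[3,5)
i=4: min(r-i=1, Z[1]=1)=1; Z[4]=2 extend→box=[4,6)
i=5: min(r-i=1, Z[1]=1)=1; Z[5]=4 extend→box=[5,9)
i=6: min(r-i=3, Z[1]=1)=1; Z[6]=1
i=7: min(r-i=2, Z[2]=0)=0; Z[7]=0
i=8: min(r-i=1, Z[3]=2)=1; Z[8]=1
i=9: i≥r, start 0; Z[9]=0
i=10: i≥r, start 0; Z[10]=0
i=11: i≥r, start 0; Z[11]=1 extend→box=[11,12)
i=12: i≥r, start 0; Z[12]=0
i=13: i≥r, start 0; Z[13]=1 extend→box=[13,14)
i=14: i≥r, start 0; Z[14]=0
i=15: i≥r, start 0; Z[15]=1 extend→box=[15,16)
i=16: i≥r, start 0; Z[16]=0
i=17: i≥r, start 0; Z[17]=1 extend→box=[17,18)
i=18: i≥r, start 0; Z[18]=0
i=19: i≥r, start 0; Z[19]=1 extend→box=[19,20)
i=20: i≥r, start 0; Z[20]=0
i=21: i≥r, start 0; Z[21]=0
i=22: i≥r, start 0; Z[22]=0
i=23: i≥r, start 0; Z[23]=1 extend→box=[23,24)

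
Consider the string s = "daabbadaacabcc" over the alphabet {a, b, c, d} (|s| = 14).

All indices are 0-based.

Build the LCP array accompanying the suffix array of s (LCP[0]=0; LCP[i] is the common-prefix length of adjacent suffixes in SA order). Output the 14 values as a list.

[0, 2, 1, 2, 1, 1, 0, 1, 1, 0, 1, 1, 0, 3]

rank→(start, suffix):
  0 → (1, 'aabbadaacabcc')
  1 → (7, 'aacabcc')
  2 → (2, 'abbadaacabcc')
  3 → (10, 'abcc')
  4 → (8, 'acabcc')
  5 → (5, 'adaacabcc')
  6 → (4, 'badaacabcc')
  7 → (3, 'bbadaacabcc')
  8 → (11, 'bcc')
  9 → (13, 'c')
  10 → (9, 'cabcc')
  11 → (12, 'cc')
  12 → (0, 'daabbadaacabcc')
  13 → (6, 'daacabcc')

SA = [1, 7, 2, 10, 8, 5, 4, 3, 11, 13, 9, 12, 0, 6]
[i] adj suffixes → lcp
  [1] 1/7 → 2 ('aa')
  [2] 7/2 → 1 ('a')
  [3] 2/10 → 2 ('ab')
  [4] 10/8 → 1 ('a')
  [5] 8/5 → 1 ('a')
  [6] 5/4 → 0 ('')
  [7] 4/3 → 1 ('b')
  [8] 3/11 → 1 ('b')
  [9] 11/13 → 0 ('')
  [10] 13/9 → 1 ('c')
  [11] 9/12 → 1 ('c')
  [12] 12/0 → 0 ('')
  [13] 0/6 → 3 ('daa')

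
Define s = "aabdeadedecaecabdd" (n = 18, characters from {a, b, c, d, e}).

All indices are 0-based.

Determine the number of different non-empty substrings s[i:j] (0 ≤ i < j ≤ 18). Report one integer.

rank | idx | suffix
   0 |   0 | aabdeadedecaecabdd
   1 |  14 | abdd
   2 |   1 | abdeadedecaecabdd
   3 |   5 | adedecaecabdd
   4 |  11 | aecabdd
   5 |  15 | bdd
   6 |   2 | bdeadedecaecabdd
   7 |  13 | cabdd
   8 |  10 | caecabdd
   9 |  17 | d
  10 |  16 | dd
  11 |   3 | deadedecaecabdd
  12 |   8 | decaecabdd
  13 |   6 | dedecaecabdd
  14 |   4 | eadedecaecabdd
  15 |  12 | ecabdd
  16 |   9 | ecaecabdd
  17 |   7 | edecaecabdd

SA = [0, 14, 1, 5, 11, 15, 2, 13, 10, 17, 16, 3, 8, 6, 4, 12, 9, 7]
rank  pair      lcp
   1  s[0:],s[14:]  1  'a'
   2  s[14:],s[1:]  3  'abd'
   3  s[1:],s[5:]  1  'a'
   4  s[5:],s[11:]  1  'a'
   5  s[11:],s[15:]  0  ''
   6  s[15:],s[2:]  2  'bd'
   7  s[2:],s[13:]  0  ''
   8  s[13:],s[10:]  2  'ca'
   9  s[10:],s[17:]  0  ''
  10  s[17:],s[16:]  1  'd'
  11  s[16:],s[3:]  1  'd'
  12  s[3:],s[8:]  2  'de'
  13  s[8:],s[6:]  2  'de'
  14  s[6:],s[4:]  0  ''
  15  s[4:],s[12:]  1  'e'
  16  s[12:],s[9:]  3  'eca'
  17  s[9:],s[7:]  1  'e'

n(n+1)/2 = 18·19/2 = 171
Σ LCP = 0 + 1 + 3 + 1 + 1 + 0 + 2 + 0 + 2 + 0 + 1 + 1 + 2 + 2 + 0 + 1 + 3 + 1 = 21
distinct = 171 − 21 = 150

150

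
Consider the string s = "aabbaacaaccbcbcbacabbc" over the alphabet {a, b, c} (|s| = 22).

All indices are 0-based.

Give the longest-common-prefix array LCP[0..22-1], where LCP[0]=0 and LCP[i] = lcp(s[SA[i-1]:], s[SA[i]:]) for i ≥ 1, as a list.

rank→(start, suffix):
  0 → (0, 'aabbaacaaccbcbcbacabbc')
  1 → (4, 'aacaaccbcbcbacabbc')
  2 → (7, 'aaccbcbcbacabbc')
  3 → (1, 'abbaacaaccbcbcbacabbc')
  4 → (18, 'abbc')
  5 → (5, 'acaaccbcbcbacabbc')
  6 → (16, 'acabbc')
  7 → (8, 'accbcbcbacabbc')
  8 → (3, 'baacaaccbcbcbacabbc')
  9 → (15, 'bacabbc')
  10 → (2, 'bbaacaaccbcbcbacabbc')
  11 → (19, 'bbc')
  12 → (20, 'bc')
  13 → (13, 'bcbacabbc')
  14 → (11, 'bcbcbacabbc')
  15 → (21, 'c')
  16 → (6, 'caaccbcbcbacabbc')
  17 → (17, 'cabbc')
  18 → (14, 'cbacabbc')
  19 → (12, 'cbcbacabbc')
  20 → (10, 'cbcbcbacabbc')
  21 → (9, 'ccbcbcbacabbc')

SA = [0, 4, 7, 1, 18, 5, 16, 8, 3, 15, 2, 19, 20, 13, 11, 21, 6, 17, 14, 12, 10, 9]
rank  pair      lcp
   1  s[0:],s[4:]  2  'aa'
   2  s[4:],s[7:]  3  'aac'
   3  s[7:],s[1:]  1  'a'
   4  s[1:],s[18:]  3  'abb'
   5  s[18:],s[5:]  1  'a'
   6  s[5:],s[16:]  3  'aca'
   7  s[16:],s[8:]  2  'ac'
   8  s[8:],s[3:]  0  ''
   9  s[3:],s[15:]  2  'ba'
  10  s[15:],s[2:]  1  'b'
  11  s[2:],s[19:]  2  'bb'
  12  s[19:],s[20:]  1  'b'
  13  s[20:],s[13:]  2  'bc'
  14  s[13:],s[11:]  3  'bcb'
  15  s[11:],s[21:]  0  ''
  16  s[21:],s[6:]  1  'c'
  17  s[6:],s[17:]  2  'ca'
  18  s[17:],s[14:]  1  'c'
  19  s[14:],s[12:]  2  'cb'
  20  s[12:],s[10:]  4  'cbcb'
  21  s[10:],s[9:]  1  'c'

[0, 2, 3, 1, 3, 1, 3, 2, 0, 2, 1, 2, 1, 2, 3, 0, 1, 2, 1, 2, 4, 1]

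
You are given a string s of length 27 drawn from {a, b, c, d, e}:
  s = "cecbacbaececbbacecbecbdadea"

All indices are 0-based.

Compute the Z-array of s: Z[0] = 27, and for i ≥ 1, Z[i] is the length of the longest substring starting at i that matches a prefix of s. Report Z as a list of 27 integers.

[27, 0, 1, 0, 0, 1, 0, 0, 0, 4, 0, 1, 0, 0, 0, 4, 0, 1, 0, 0, 1, 0, 0, 0, 0, 0, 0]

Z[0]=27
i=1: i≥r, start 0; Z[1]=0
i=2: i≥r, start 0; Z[2]=1 grow→box=[2,3)
i=3: i≥r, start 0; Z[3]=0
i=4: i≥r, start 0; Z[4]=0
i=5: i≥r, start 0; Z[5]=1 grow→box=[5,6)
i=6: i≥r, start 0; Z[6]=0
i=7: i≥r, start 0; Z[7]=0
i=8: i≥r, start 0; Z[8]=0
i=9: i≥r, start 0; Z[9]=4 grow→box=[9,13)
i=10: min(r-i=3, Z[1]=0)=0; Z[10]=0
i=11: min(r-i=2, Z[2]=1)=1; Z[11]=1
i=12: min(r-i=1, Z[3]=0)=0; Z[12]=0
i=13: i≥r, start 0; Z[13]=0
i=14: i≥r, start 0; Z[14]=0
i=15: i≥r, start 0; Z[15]=4 grow→box=[15,19)
i=16: min(r-i=3, Z[1]=0)=0; Z[16]=0
i=17: min(r-i=2, Z[2]=1)=1; Z[17]=1
i=18: min(r-i=1, Z[3]=0)=0; Z[18]=0
i=19: i≥r, start 0; Z[19]=0
i=20: i≥r, start 0; Z[20]=1 grow→box=[20,21)
i=21: i≥r, start 0; Z[21]=0
i=22: i≥r, start 0; Z[22]=0
i=23: i≥r, start 0; Z[23]=0
i=24: i≥r, start 0; Z[24]=0
i=25: i≥r, start 0; Z[25]=0
i=26: i≥r, start 0; Z[26]=0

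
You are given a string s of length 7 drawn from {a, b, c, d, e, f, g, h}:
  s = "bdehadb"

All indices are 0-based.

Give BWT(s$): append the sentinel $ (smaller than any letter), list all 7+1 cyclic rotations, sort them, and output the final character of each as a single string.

rank  rotation  last
    0  $bdehadb  b
    1  adb$bdeh  h
    2  b$bdehad  d
    3  bdehadb$  $
    4  db$bdeha  a
    5  dehadb$b  b
    6  ehadb$bd  d
    7  hadb$bde  e

bhd$abde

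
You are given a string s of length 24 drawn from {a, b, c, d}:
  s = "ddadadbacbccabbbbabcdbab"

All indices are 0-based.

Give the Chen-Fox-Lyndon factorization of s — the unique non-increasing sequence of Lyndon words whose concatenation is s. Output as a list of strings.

["d", "d", "adadb", "acbcc", "abbbbabcdb", "ab"]

emit factor 1: 'd' (i=0, period=1)
emit factor 2: 'd' (i=1, period=1)
emit factor 3: 'adadb' (i=2, period=5)
emit factor 4: 'acbcc' (i=7, period=5)
emit factor 5: 'abbbbabcdb' (i=12, period=10)
emit factor 6: 'ab' (i=22, period=2)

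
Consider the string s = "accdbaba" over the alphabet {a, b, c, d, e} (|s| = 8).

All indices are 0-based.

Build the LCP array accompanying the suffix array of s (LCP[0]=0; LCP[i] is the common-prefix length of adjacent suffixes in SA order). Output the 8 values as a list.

sorted suffixes:
  #0 SA[0]=7  'a'
  #1 SA[1]=5  'aba'
  #2 SA[2]=0  'accdbaba'
  #3 SA[3]=6  'ba'
  #4 SA[4]=4  'baba'
  #5 SA[5]=1  'ccdbaba'
  #6 SA[6]=2  'cdbaba'
  #7 SA[7]=3  'dbaba'

SA = [7, 5, 0, 6, 4, 1, 2, 3]
[i] adj suffixes → lcp
  [1] 7/5 → 1 ('a')
  [2] 5/0 → 1 ('a')
  [3] 0/6 → 0 ('')
  [4] 6/4 → 2 ('ba')
  [5] 4/1 → 0 ('')
  [6] 1/2 → 1 ('c')
  [7] 2/3 → 0 ('')

[0, 1, 1, 0, 2, 0, 1, 0]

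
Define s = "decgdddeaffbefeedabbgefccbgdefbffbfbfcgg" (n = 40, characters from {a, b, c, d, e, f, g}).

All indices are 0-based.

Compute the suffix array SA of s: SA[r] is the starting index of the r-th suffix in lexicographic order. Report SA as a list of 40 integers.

[17, 8, 18, 11, 33, 35, 30, 25, 19, 24, 23, 2, 37, 16, 4, 5, 6, 0, 27, 7, 1, 15, 14, 28, 21, 12, 10, 32, 34, 29, 22, 36, 13, 9, 31, 39, 3, 26, 20, 38]

sorted suffixes:
  #0 SA[0]=17  'abbgefccbgdefbffbfbfcgg'
  #1 SA[1]=8  'affbefeedabbgefccbgdefbffbfbfcgg'
  #2 SA[2]=18  'bbgefccbgdefbffbfbfcgg'
  #3 SA[3]=11  'befeedabbgefccbgdefbffbfbfcgg'
  #4 SA[4]=33  'bfbfcgg'
  #5 SA[5]=35  'bfcgg'
  #6 SA[6]=30  'bffbfbfcgg'
  #7 SA[7]=25  'bgdefbffbfbfcgg'
  #8 SA[8]=19  'bgefccbgdefbffbfbfcgg'
  #9 SA[9]=24  'cbgdefbffbfbfcgg'
  #10 SA[10]=23  'ccbgdefbffbfbfcgg'
  #11 SA[11]=2  'cgdddeaffbefeedabbgefccbgdefbffbfbfcgg'
  #12 SA[12]=37  'cgg'
  #13 SA[13]=16  'dabbgefccbgdefbffbfbfcgg'
  #14 SA[14]=4  'dddeaffbefeedabbgefccbgdefbffbfbfcgg'
  #15 SA[15]=5  'ddeaffbefeedabbgefccbgdefbffbfbfcgg'
  #16 SA[16]=6  'deaffbefeedabbgefccbgdefbffbfbfcgg'
  #17 SA[17]=0  'decgdddeaffbefeedabbgefccbgdefbffbfbfcgg'
  #18 SA[18]=27  'defbffbfbfcgg'
  #19 SA[19]=7  'eaffbefeedabbgefccbgdefbffbfbfcgg'
  #20 SA[20]=1  'ecgdddeaffbefeedabbgefccbgdefbffbfbfcgg'
  #21 SA[21]=15  'edabbgefccbgdefbffbfbfcgg'
  #22 SA[22]=14  'eedabbgefccbgdefbffbfbfcgg'
  #23 SA[23]=28  'efbffbfbfcgg'
  #24 SA[24]=21  'efccbgdefbffbfbfcgg'
  #25 SA[25]=12  'efeedabbgefccbgdefbffbfbfcgg'
  #26 SA[26]=10  'fbefeedabbgefccbgdefbffbfbfcgg'
  #27 SA[27]=32  'fbfbfcgg'
  #28 SA[28]=34  'fbfcgg'
  #29 SA[29]=29  'fbffbfbfcgg'
  #30 SA[30]=22  'fccbgdefbffbfbfcgg'
  #31 SA[31]=36  'fcgg'
  #32 SA[32]=13  'feedabbgefccbgdefbffbfbfcgg'
  #33 SA[33]=9  'ffbefeedabbgefccbgdefbffbfbfcgg'
  #34 SA[34]=31  'ffbfbfcgg'
  #35 SA[35]=39  'g'
  #36 SA[36]=3  'gdddeaffbefeedabbgefccbgdefbffbfbfcgg'
  #37 SA[37]=26  'gdefbffbfbfcgg'
  #38 SA[38]=20  'gefccbgdefbffbfbfcgg'
  #39 SA[39]=38  'gg'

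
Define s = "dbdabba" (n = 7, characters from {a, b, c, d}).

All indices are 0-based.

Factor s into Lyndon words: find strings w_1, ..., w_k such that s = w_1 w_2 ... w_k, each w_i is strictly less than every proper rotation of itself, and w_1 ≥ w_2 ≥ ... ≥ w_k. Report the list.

["d", "bd", "abb", "a"]

emit factor 1: 'd' (i=0, period=1)
emit factor 2: 'bd' (i=1, period=2)
emit factor 3: 'abb' (i=3, period=3)
emit factor 4: 'a' (i=6, period=1)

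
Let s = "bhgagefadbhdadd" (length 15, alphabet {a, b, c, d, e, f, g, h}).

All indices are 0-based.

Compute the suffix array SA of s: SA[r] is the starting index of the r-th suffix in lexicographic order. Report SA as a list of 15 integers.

[7, 12, 3, 9, 0, 14, 11, 8, 13, 5, 6, 2, 4, 10, 1]

rank | idx | suffix
   0 |   7 | adbhdadd
   1 |  12 | add
   2 |   3 | agefadbhdadd
   3 |   9 | bhdadd
   4 |   0 | bhgagefadbhdadd
   5 |  14 | d
   6 |  11 | dadd
   7 |   8 | dbhdadd
   8 |  13 | dd
   9 |   5 | efadbhdadd
  10 |   6 | fadbhdadd
  11 |   2 | gagefadbhdadd
  12 |   4 | gefadbhdadd
  13 |  10 | hdadd
  14 |   1 | hgagefadbhdadd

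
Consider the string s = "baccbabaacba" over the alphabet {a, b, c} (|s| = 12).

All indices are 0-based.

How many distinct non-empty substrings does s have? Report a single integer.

63

sorted suffixes:
  #0 SA[0]=11  'a'
  #1 SA[1]=7  'aacba'
  #2 SA[2]=5  'abaacba'
  #3 SA[3]=8  'acba'
  #4 SA[4]=1  'accbabaacba'
  #5 SA[5]=10  'ba'
  #6 SA[6]=6  'baacba'
  #7 SA[7]=4  'babaacba'
  #8 SA[8]=0  'baccbabaacba'
  #9 SA[9]=9  'cba'
  #10 SA[10]=3  'cbabaacba'
  #11 SA[11]=2  'ccbabaacba'

SA = [11, 7, 5, 8, 1, 10, 6, 4, 0, 9, 3, 2]
rank  pair      lcp
   1  s[11:],s[7:]  1  'a'
   2  s[7:],s[5:]  1  'a'
   3  s[5:],s[8:]  1  'a'
   4  s[8:],s[1:]  2  'ac'
   5  s[1:],s[10:]  0  ''
   6  s[10:],s[6:]  2  'ba'
   7  s[6:],s[4:]  2  'ba'
   8  s[4:],s[0:]  2  'ba'
   9  s[0:],s[9:]  0  ''
  10  s[9:],s[3:]  3  'cba'
  11  s[3:],s[2:]  1  'c'

n(n+1)/2 = 12·13/2 = 78
Σ LCP = 0 + 1 + 1 + 1 + 2 + 0 + 2 + 2 + 2 + 0 + 3 + 1 = 15
distinct = 78 − 15 = 63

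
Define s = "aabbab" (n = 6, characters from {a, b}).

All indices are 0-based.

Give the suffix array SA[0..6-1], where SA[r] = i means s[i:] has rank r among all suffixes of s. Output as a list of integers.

sorted suffixes:
  #0 SA[0]=0  'aabbab'
  #1 SA[1]=4  'ab'
  #2 SA[2]=1  'abbab'
  #3 SA[3]=5  'b'
  #4 SA[4]=3  'bab'
  #5 SA[5]=2  'bbab'

[0, 4, 1, 5, 3, 2]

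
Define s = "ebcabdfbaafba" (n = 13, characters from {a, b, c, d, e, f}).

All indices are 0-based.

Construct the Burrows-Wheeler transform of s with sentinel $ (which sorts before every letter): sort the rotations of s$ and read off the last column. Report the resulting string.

rank  rotation        last
    0  $ebcabdfbaafba  a
    1  a$ebcabdfbaafb  b
    2  aafba$ebcabdfb  b
    3  abdfbaafba$ebc  c
    4  afba$ebcabdfba  a
    5  ba$ebcabdfbaaf  f
    6  baafba$ebcabdf  f
    7  bcabdfbaafba$e  e
    8  bdfbaafba$ebca  a
    9  cabdfbaafba$eb  b
   10  dfbaafba$ebcab  b
   11  ebcabdfbaafba$  $
   12  fba$ebcabdfbaa  a
   13  fbaafba$ebcabd  d

abbcaffeabb$ad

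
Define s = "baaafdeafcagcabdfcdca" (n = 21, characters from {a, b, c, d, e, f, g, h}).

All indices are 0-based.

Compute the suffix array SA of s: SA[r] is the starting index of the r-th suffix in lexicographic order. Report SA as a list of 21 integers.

sorted suffixes:
  #0 SA[0]=20  'a'
  #1 SA[1]=1  'aaafdeafcagcabdfcdca'
  #2 SA[2]=2  'aafdeafcagcabdfcdca'
  #3 SA[3]=13  'abdfcdca'
  #4 SA[4]=7  'afcagcabdfcdca'
  #5 SA[5]=3  'afdeafcagcabdfcdca'
  #6 SA[6]=10  'agcabdfcdca'
  #7 SA[7]=0  'baaafdeafcagcabdfcdca'
  #8 SA[8]=14  'bdfcdca'
  #9 SA[9]=19  'ca'
  #10 SA[10]=12  'cabdfcdca'
  #11 SA[11]=9  'cagcabdfcdca'
  #12 SA[12]=17  'cdca'
  #13 SA[13]=18  'dca'
  #14 SA[14]=5  'deafcagcabdfcdca'
  #15 SA[15]=15  'dfcdca'
  #16 SA[16]=6  'eafcagcabdfcdca'
  #17 SA[17]=8  'fcagcabdfcdca'
  #18 SA[18]=16  'fcdca'
  #19 SA[19]=4  'fdeafcagcabdfcdca'
  #20 SA[20]=11  'gcabdfcdca'

[20, 1, 2, 13, 7, 3, 10, 0, 14, 19, 12, 9, 17, 18, 5, 15, 6, 8, 16, 4, 11]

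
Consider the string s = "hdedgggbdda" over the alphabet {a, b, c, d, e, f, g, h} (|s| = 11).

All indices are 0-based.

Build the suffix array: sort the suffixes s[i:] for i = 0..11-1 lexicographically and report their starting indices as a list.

sorted suffixes:
  #0 SA[0]=10  'a'
  #1 SA[1]=7  'bdda'
  #2 SA[2]=9  'da'
  #3 SA[3]=8  'dda'
  #4 SA[4]=1  'dedgggbdda'
  #5 SA[5]=3  'dgggbdda'
  #6 SA[6]=2  'edgggbdda'
  #7 SA[7]=6  'gbdda'
  #8 SA[8]=5  'ggbdda'
  #9 SA[9]=4  'gggbdda'
  #10 SA[10]=0  'hdedgggbdda'

[10, 7, 9, 8, 1, 3, 2, 6, 5, 4, 0]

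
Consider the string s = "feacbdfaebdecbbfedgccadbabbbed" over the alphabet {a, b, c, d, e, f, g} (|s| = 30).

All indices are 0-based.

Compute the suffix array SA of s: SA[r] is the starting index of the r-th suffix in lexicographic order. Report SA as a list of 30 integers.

sorted suffixes:
  #0 SA[0]=24  'abbbed'
  #1 SA[1]=2  'acbdfaebdecbbfedgccadbabbbed'
  #2 SA[2]=21  'adbabbbed'
  #3 SA[3]=7  'aebdecbbfedgccadbabbbed'
  #4 SA[4]=23  'babbbed'
  #5 SA[5]=25  'bbbed'
  #6 SA[6]=26  'bbed'
  #7 SA[7]=13  'bbfedgccadbabbbed'
  #8 SA[8]=9  'bdecbbfedgccadbabbbed'
  #9 SA[9]=4  'bdfaebdecbbfedgccadbabbbed'
  #10 SA[10]=27  'bed'
  #11 SA[11]=14  'bfedgccadbabbbed'
  #12 SA[12]=20  'cadbabbbed'
  #13 SA[13]=12  'cbbfedgccadbabbbed'
  #14 SA[14]=3  'cbdfaebdecbbfedgccadbabbbed'
  #15 SA[15]=19  'ccadbabbbed'
  #16 SA[16]=29  'd'
  #17 SA[17]=22  'dbabbbed'
  #18 SA[18]=10  'decbbfedgccadbabbbed'
  #19 SA[19]=5  'dfaebdecbbfedgccadbabbbed'
  #20 SA[20]=17  'dgccadbabbbed'
  #21 SA[21]=1  'eacbdfaebdecbbfedgccadbabbbed'
  #22 SA[22]=8  'ebdecbbfedgccadbabbbed'
  #23 SA[23]=11  'ecbbfedgccadbabbbed'
  #24 SA[24]=28  'ed'
  #25 SA[25]=16  'edgccadbabbbed'
  #26 SA[26]=6  'faebdecbbfedgccadbabbbed'
  #27 SA[27]=0  'feacbdfaebdecbbfedgccadbabbbed'
  #28 SA[28]=15  'fedgccadbabbbed'
  #29 SA[29]=18  'gccadbabbbed'

[24, 2, 21, 7, 23, 25, 26, 13, 9, 4, 27, 14, 20, 12, 3, 19, 29, 22, 10, 5, 17, 1, 8, 11, 28, 16, 6, 0, 15, 18]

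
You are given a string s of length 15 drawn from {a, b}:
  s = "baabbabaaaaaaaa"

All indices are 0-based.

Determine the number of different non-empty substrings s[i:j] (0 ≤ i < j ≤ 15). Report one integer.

81

rank→(start, suffix):
  0 → (14, 'a')
  1 → (13, 'aa')
  2 → (12, 'aaa')
  3 → (11, 'aaaa')
  4 → (10, 'aaaaa')
  5 → (9, 'aaaaaa')
  6 → (8, 'aaaaaaa')
  7 → (7, 'aaaaaaaa')
  8 → (1, 'aabbabaaaaaaaa')
  9 → (5, 'abaaaaaaaa')
  10 → (2, 'abbabaaaaaaaa')
  11 → (6, 'baaaaaaaa')
  12 → (0, 'baabbabaaaaaaaa')
  13 → (4, 'babaaaaaaaa')
  14 → (3, 'bbabaaaaaaaa')

SA = [14, 13, 12, 11, 10, 9, 8, 7, 1, 5, 2, 6, 0, 4, 3]
i: (SA[i-1],SA[i]) lcp shared
  1: (14,13) 1 'a'
  2: (13,12) 2 'aa'
  3: (12,11) 3 'aaa'
  4: (11,10) 4 'aaaa'
  5: (10,9) 5 'aaaaa'
  6: (9,8) 6 'aaaaaa'
  7: (8,7) 7 'aaaaaaa'
  8: (7,1) 2 'aa'
  9: (1,5) 1 'a'
  10: (5,2) 2 'ab'
  11: (2,6) 0 ''
  12: (6,0) 3 'baa'
  13: (0,4) 2 'ba'
  14: (4,3) 1 'b'

n(n+1)/2 = 15·16/2 = 120
Σ LCP = 0 + 1 + 2 + 3 + 4 + 5 + 6 + 7 + 2 + 1 + 2 + 0 + 3 + 2 + 1 = 39
distinct = 120 − 39 = 81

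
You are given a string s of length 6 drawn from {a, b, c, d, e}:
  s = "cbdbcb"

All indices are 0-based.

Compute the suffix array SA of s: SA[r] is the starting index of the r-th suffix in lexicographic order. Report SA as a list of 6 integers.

sorted suffixes:
  #0 SA[0]=5  'b'
  #1 SA[1]=3  'bcb'
  #2 SA[2]=1  'bdbcb'
  #3 SA[3]=4  'cb'
  #4 SA[4]=0  'cbdbcb'
  #5 SA[5]=2  'dbcb'

[5, 3, 1, 4, 0, 2]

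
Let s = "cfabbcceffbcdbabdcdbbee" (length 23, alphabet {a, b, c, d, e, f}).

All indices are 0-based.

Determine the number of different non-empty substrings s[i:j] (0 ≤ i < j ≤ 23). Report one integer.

rank→(start, suffix):
  0 → (2, 'abbcceffbcdbabdcdbbee')
  1 → (14, 'abdcdbbee')
  2 → (13, 'babdcdbbee')
  3 → (3, 'bbcceffbcdbabdcdbbee')
  4 → (19, 'bbee')
  5 → (4, 'bcceffbcdbabdcdbbee')
  6 → (10, 'bcdbabdcdbbee')
  7 → (15, 'bdcdbbee')
  8 → (20, 'bee')
  9 → (5, 'cceffbcdbabdcdbbee')
  10 → (11, 'cdbabdcdbbee')
  11 → (17, 'cdbbee')
  12 → (6, 'ceffbcdbabdcdbbee')
  13 → (0, 'cfabbcceffbcdbabdcdbbee')
  14 → (12, 'dbabdcdbbee')
  15 → (18, 'dbbee')
  16 → (16, 'dcdbbee')
  17 → (22, 'e')
  18 → (21, 'ee')
  19 → (7, 'effbcdbabdcdbbee')
  20 → (1, 'fabbcceffbcdbabdcdbbee')
  21 → (9, 'fbcdbabdcdbbee')
  22 → (8, 'ffbcdbabdcdbbee')

SA = [2, 14, 13, 3, 19, 4, 10, 15, 20, 5, 11, 17, 6, 0, 12, 18, 16, 22, 21, 7, 1, 9, 8]
[i] adj suffixes → lcp
  [1] 2/14 → 2 ('ab')
  [2] 14/13 → 0 ('')
  [3] 13/3 → 1 ('b')
  [4] 3/19 → 2 ('bb')
  [5] 19/4 → 1 ('b')
  [6] 4/10 → 2 ('bc')
  [7] 10/15 → 1 ('b')
  [8] 15/20 → 1 ('b')
  [9] 20/5 → 0 ('')
  [10] 5/11 → 1 ('c')
  [11] 11/17 → 3 ('cdb')
  [12] 17/6 → 1 ('c')
  [13] 6/0 → 1 ('c')
  [14] 0/12 → 0 ('')
  [15] 12/18 → 2 ('db')
  [16] 18/16 → 1 ('d')
  [17] 16/22 → 0 ('')
  [18] 22/21 → 1 ('e')
  [19] 21/7 → 1 ('e')
  [20] 7/1 → 0 ('')
  [21] 1/9 → 1 ('f')
  [22] 9/8 → 1 ('f')

n(n+1)/2 = 23·24/2 = 276
Σ LCP = 0 + 2 + 0 + 1 + 2 + 1 + 2 + 1 + 1 + 0 + 1 + 3 + 1 + 1 + 0 + 2 + 1 + 0 + 1 + 1 + 0 + 1 + 1 = 23
distinct = 276 − 23 = 253

253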